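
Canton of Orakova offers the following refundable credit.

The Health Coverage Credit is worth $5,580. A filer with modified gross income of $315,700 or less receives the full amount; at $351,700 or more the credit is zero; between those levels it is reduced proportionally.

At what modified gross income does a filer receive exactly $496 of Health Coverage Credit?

$496 is 496/5,580 of the full $5,580, so 5,084/5,580 of the $36,000 range has been used: income = $315,700 + $36,000 × 5,084/5,580 = $348,500.

$348,500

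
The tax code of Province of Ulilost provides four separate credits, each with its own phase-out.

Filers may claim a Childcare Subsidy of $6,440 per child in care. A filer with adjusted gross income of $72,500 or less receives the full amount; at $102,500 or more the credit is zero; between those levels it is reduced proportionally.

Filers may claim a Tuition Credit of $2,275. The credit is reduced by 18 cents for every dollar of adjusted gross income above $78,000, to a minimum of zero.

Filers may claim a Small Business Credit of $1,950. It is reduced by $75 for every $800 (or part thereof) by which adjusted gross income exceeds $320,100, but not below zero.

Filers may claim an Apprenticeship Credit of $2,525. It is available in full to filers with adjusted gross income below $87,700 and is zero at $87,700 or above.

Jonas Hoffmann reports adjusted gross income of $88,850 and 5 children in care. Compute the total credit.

Childcare Subsidy: base = 5 × $6,440 = $32,200. $88,850 is $16,350 into a $30,000 phase-out range, leaving 13,650/30,000 of the credit: $32,200 × 13,650/30,000 = $14,651.
Tuition Credit: 18% of the $10,850 excess over $78,000 is $1,953; credit = $2,275 − $1,953 = $322.
Small Business Credit: $88,850 is at or below the $320,100 threshold, so the full $1,950 applies.
Apprenticeship Credit: $88,850 meets or exceeds the $87,700 cutoff, so the credit is $0.
Total: $14,651 + $322 + $1,950 + $0 = $16,923.

$16,923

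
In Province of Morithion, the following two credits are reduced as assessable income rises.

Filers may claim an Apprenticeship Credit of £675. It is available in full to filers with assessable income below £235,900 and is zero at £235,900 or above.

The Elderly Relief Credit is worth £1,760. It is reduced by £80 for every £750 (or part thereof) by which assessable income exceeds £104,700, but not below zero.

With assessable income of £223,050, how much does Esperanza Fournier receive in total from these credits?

Apprenticeship Credit: £223,050 is below the £235,900 cutoff, so the full £675 applies.
Elderly Relief Credit: income exceeds £104,700 by £118,350 → 158 increments × £80 = £12,640 ≥ base, so the credit is £0.
Total: £675 + £0 = £675.

£675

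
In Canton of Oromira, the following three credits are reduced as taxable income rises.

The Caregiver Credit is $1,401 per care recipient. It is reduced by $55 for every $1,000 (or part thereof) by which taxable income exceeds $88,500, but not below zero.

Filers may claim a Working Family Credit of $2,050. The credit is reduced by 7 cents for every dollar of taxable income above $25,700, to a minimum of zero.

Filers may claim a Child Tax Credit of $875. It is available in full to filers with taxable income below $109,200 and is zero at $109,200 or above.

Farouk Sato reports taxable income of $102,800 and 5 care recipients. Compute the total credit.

Caregiver Credit: base = 5 × $1,401 = $7,005. income exceeds $88,500 by $14,300, which is 15 full-or-partial $1,000 increments; reduction = 15 × $55 = $825, leaving $6,180.
Working Family Credit: 7% of the $77,100 excess over $25,700 is $5,397 ≥ base, so the credit is $0.
Child Tax Credit: $102,800 is below the $109,200 cutoff, so the full $875 applies.
Total: $6,180 + $0 + $875 = $7,055.

$7,055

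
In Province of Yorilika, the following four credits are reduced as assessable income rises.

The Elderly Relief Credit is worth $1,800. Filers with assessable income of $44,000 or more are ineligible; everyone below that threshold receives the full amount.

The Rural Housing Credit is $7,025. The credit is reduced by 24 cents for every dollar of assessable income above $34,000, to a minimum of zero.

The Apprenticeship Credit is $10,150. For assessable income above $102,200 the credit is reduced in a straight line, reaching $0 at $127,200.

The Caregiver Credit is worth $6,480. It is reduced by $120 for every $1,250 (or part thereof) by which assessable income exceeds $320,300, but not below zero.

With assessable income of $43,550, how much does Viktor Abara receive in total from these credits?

Elderly Relief Credit: $43,550 is below the $44,000 cutoff, so the full $1,800 applies.
Rural Housing Credit: 24% of the $9,550 excess over $34,000 is $2,292; credit = $7,025 − $2,292 = $4,733.
Apprenticeship Credit: $43,550 is at or below the $102,200 threshold, so the full $10,150 applies.
Caregiver Credit: $43,550 is at or below the $320,300 threshold, so the full $6,480 applies.
Total: $1,800 + $4,733 + $10,150 + $6,480 = $23,163.

$23,163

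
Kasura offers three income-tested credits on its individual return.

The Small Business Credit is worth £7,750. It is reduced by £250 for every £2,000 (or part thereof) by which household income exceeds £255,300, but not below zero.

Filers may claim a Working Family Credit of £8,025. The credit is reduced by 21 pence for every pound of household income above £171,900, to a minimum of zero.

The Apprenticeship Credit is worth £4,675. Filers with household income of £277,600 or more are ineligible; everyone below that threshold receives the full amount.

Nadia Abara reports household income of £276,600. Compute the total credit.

Small Business Credit: income exceeds £255,300 by £21,300, which is 11 full-or-partial £2,000 increments; reduction = 11 × £250 = £2,750, leaving £5,000.
Working Family Credit: 21% of the £104,700 excess over £171,900 is £21,987 ≥ base, so the credit is £0.
Apprenticeship Credit: £276,600 is below the £277,600 cutoff, so the full £4,675 applies.
Total: £5,000 + £0 + £4,675 = £9,675.

£9,675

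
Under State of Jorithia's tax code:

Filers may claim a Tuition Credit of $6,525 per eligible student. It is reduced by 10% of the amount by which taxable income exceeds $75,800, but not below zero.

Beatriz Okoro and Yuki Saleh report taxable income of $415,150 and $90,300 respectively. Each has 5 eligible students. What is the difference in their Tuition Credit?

Beatriz ($415,150): Tuition Credit: base = 5 × $6,525 = $32,625. 10% of the $339,350 excess over $75,800 is $33,935 ≥ base, so the credit is $0.
Yuki ($90,300): Tuition Credit: base = 5 × $6,525 = $32,625. 10% of the $14,500 excess over $75,800 is $1,450; credit = $32,625 − $1,450 = $31,175.
Difference: |$0 − $31,175| = $31,175.

$31,175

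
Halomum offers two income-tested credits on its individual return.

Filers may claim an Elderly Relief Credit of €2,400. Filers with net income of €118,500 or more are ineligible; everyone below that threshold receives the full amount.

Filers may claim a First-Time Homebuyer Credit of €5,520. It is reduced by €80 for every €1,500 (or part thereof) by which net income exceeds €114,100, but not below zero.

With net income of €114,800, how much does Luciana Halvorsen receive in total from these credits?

€7,840

Elderly Relief Credit: €114,800 is below the €118,500 cutoff, so the full €2,400 applies.
First-Time Homebuyer Credit: income exceeds €114,100 by €700, which is 1 full-or-partial €1,500 increment; reduction = 1 × €80 = €80, leaving €5,440.
Total: €2,400 + €5,440 = €7,840.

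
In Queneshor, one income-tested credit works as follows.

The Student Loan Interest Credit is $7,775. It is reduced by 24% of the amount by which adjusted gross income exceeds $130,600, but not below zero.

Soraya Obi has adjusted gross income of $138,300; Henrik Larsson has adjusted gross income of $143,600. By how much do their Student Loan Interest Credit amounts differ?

$1,272

Soraya ($138,300): Student Loan Interest Credit: 24% of the $7,700 excess over $130,600 is $1,848; credit = $7,775 − $1,848 = $5,927.
Henrik ($143,600): Student Loan Interest Credit: 24% of the $13,000 excess over $130,600 is $3,120; credit = $7,775 − $3,120 = $4,655.
Difference: |$5,927 − $4,655| = $1,272.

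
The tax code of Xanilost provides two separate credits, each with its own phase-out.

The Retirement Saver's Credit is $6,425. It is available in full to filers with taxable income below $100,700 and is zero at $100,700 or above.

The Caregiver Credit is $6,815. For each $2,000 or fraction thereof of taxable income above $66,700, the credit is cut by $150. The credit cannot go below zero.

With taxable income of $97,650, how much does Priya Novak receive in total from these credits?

$10,840

Retirement Saver's Credit: $97,650 is below the $100,700 cutoff, so the full $6,425 applies.
Caregiver Credit: income exceeds $66,700 by $30,950, which is 16 full-or-partial $2,000 increments; reduction = 16 × $150 = $2,400, leaving $4,415.
Total: $6,425 + $4,415 = $10,840.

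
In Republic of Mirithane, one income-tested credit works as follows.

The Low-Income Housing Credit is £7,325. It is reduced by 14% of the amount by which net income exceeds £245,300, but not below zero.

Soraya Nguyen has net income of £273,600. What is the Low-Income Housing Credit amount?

Low-Income Housing Credit: 14% of the £28,300 excess over £245,300 is £3,962; credit = £7,325 − £3,962 = £3,363.

£3,363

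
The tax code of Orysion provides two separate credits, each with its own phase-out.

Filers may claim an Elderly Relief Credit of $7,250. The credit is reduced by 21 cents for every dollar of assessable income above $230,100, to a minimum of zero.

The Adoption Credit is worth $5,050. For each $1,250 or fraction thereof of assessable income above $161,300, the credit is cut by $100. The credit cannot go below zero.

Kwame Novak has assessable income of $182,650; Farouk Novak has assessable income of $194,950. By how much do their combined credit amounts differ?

$900

Kwame ($182,650): Elderly Relief Credit: $182,650 is at or below the $230,100 threshold, so the full $7,250 applies. Adoption Credit: income exceeds $161,300 by $21,350, which is 18 full-or-partial $1,250 increments; reduction = 18 × $100 = $1,800, leaving $3,250. total $7,250 + $3,250 = $10,500
Farouk ($194,950): Elderly Relief Credit: $194,950 is at or below the $230,100 threshold, so the full $7,250 applies. Adoption Credit: income exceeds $161,300 by $33,650, which is 27 full-or-partial $1,250 increments; reduction = 27 × $100 = $2,700, leaving $2,350. total $7,250 + $2,350 = $9,600
Difference: |$10,500 − $9,600| = $900.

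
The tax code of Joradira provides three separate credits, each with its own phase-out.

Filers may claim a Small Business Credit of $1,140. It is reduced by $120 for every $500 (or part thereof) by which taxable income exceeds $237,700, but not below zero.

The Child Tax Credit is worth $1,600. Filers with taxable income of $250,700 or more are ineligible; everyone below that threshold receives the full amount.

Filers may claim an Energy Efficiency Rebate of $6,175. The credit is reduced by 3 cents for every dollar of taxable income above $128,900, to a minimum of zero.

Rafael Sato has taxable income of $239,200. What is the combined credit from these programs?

$5,246

Small Business Credit: income exceeds $237,700 by $1,500, which is 3 full-or-partial $500 increments; reduction = 3 × $120 = $360, leaving $780.
Child Tax Credit: $239,200 is below the $250,700 cutoff, so the full $1,600 applies.
Energy Efficiency Rebate: 3% of the $110,300 excess over $128,900 is $3,309; credit = $6,175 − $3,309 = $2,866.
Total: $780 + $1,600 + $2,866 = $5,246.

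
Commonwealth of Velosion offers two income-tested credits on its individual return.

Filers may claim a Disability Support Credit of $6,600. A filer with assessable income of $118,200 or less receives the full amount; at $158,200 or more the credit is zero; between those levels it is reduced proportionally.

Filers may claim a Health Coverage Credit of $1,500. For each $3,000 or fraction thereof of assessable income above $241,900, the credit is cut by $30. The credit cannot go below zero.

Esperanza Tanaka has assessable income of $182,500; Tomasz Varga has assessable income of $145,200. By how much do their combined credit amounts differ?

$2,145

Esperanza ($182,500): Disability Support Credit: $182,500 is at or above $158,200, so the credit is $0. Health Coverage Credit: $182,500 is at or below the $241,900 threshold, so the full $1,500 applies. total $0 + $1,500 = $1,500
Tomasz ($145,200): Disability Support Credit: $145,200 is $27,000 into a $40,000 phase-out range, leaving 13,000/40,000 of the credit: $6,600 × 13,000/40,000 = $2,145. Health Coverage Credit: $145,200 is at or below the $241,900 threshold, so the full $1,500 applies. total $2,145 + $1,500 = $3,645
Difference: |$1,500 − $3,645| = $2,145.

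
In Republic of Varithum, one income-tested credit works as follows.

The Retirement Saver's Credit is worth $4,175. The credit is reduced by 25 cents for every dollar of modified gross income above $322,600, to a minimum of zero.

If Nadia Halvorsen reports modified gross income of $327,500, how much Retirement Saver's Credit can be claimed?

$2,950

Retirement Saver's Credit: 25% of the $4,900 excess over $322,600 is $1,225; credit = $4,175 − $1,225 = $2,950.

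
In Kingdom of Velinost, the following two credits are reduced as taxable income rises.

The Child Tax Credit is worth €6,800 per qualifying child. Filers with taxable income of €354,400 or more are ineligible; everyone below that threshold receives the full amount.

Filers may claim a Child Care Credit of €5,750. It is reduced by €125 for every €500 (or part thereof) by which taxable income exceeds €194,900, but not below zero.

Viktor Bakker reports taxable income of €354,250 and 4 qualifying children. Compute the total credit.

€27,200

Child Tax Credit: base = 4 × €6,800 = €27,200. €354,250 is below the €354,400 cutoff, so the full €27,200 applies.
Child Care Credit: income exceeds €194,900 by €159,350 → 319 increments × €125 = €39,875 ≥ base, so the credit is €0.
Total: €27,200 + €0 = €27,200.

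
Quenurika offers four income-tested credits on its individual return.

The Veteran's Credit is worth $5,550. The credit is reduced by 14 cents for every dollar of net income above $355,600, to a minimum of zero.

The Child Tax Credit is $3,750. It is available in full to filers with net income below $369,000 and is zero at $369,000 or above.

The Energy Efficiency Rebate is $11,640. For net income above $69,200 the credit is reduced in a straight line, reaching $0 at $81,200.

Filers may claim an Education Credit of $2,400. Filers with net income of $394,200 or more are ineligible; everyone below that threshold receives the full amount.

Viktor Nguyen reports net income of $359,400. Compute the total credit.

Veteran's Credit: 14% of the $3,800 excess over $355,600 is $532; credit = $5,550 − $532 = $5,018.
Child Tax Credit: $359,400 is below the $369,000 cutoff, so the full $3,750 applies.
Energy Efficiency Rebate: $359,400 is at or above $81,200, so the credit is $0.
Education Credit: $359,400 is below the $394,200 cutoff, so the full $2,400 applies.
Total: $5,018 + $3,750 + $0 + $2,400 = $11,168.

$11,168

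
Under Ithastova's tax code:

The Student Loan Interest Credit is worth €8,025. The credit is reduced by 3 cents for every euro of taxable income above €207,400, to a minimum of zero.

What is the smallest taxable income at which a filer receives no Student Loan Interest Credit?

€474,900

The credit falls by 3% of each euro above €207,400, so it reaches zero when the excess is €8,025 / 3% = €267,500: income = €207,400 + €267,500 = €474,900.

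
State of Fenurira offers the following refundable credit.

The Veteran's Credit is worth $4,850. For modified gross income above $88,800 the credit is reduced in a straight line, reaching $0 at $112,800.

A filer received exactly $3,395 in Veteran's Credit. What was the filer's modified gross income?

$3,395 is 3,395/4,850 of the full $4,850, so 1,455/4,850 of the $24,000 range has been used: income = $88,800 + $24,000 × 1,455/4,850 = $96,000.

$96,000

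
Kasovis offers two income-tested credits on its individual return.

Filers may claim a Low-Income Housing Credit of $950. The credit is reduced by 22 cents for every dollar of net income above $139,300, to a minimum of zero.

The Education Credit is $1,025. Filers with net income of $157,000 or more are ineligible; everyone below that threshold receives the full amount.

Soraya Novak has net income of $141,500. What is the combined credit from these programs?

Low-Income Housing Credit: 22% of the $2,200 excess over $139,300 is $484; credit = $950 − $484 = $466.
Education Credit: $141,500 is below the $157,000 cutoff, so the full $1,025 applies.
Total: $466 + $1,025 = $1,491.

$1,491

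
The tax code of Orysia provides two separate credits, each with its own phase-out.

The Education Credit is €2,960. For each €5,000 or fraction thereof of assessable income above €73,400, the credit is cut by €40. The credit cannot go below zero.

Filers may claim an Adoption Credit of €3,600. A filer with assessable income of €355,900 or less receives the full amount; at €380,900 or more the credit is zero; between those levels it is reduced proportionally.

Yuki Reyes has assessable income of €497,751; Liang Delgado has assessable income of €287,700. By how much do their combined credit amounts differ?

€4,840

Yuki (€497,751): Education Credit: income exceeds €73,400 by €424,351 → 85 increments × €40 = €3,400 ≥ base, so the credit is €0. Adoption Credit: €497,751 is at or above €380,900, so the credit is €0. total €0 + €0 = €0
Liang (€287,700): Education Credit: income exceeds €73,400 by €214,300, which is 43 full-or-partial €5,000 increments; reduction = 43 × €40 = €1,720, leaving €1,240. Adoption Credit: €287,700 is at or below the €355,900 threshold, so the full €3,600 applies. total €1,240 + €3,600 = €4,840
Difference: |€0 − €4,840| = €4,840.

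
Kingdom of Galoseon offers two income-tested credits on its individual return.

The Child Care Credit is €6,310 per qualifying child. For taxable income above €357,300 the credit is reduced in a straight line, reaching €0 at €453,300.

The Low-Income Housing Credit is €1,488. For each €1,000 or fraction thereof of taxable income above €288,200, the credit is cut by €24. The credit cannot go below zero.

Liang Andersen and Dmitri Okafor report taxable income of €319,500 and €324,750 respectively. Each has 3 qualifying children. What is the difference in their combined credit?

€120

Liang (€319,500): Child Care Credit: base = 3 × €6,310 = €18,930. €319,500 is at or below the €357,300 threshold, so the full €18,930 applies. Low-Income Housing Credit: income exceeds €288,200 by €31,300, which is 32 full-or-partial €1,000 increments; reduction = 32 × €24 = €768, leaving €720. total €18,930 + €720 = €19,650
Dmitri (€324,750): Child Care Credit: base = 3 × €6,310 = €18,930. €324,750 is at or below the €357,300 threshold, so the full €18,930 applies. Low-Income Housing Credit: income exceeds €288,200 by €36,550, which is 37 full-or-partial €1,000 increments; reduction = 37 × €24 = €888, leaving €600. total €18,930 + €600 = €19,530
Difference: |€19,650 − €19,530| = €120.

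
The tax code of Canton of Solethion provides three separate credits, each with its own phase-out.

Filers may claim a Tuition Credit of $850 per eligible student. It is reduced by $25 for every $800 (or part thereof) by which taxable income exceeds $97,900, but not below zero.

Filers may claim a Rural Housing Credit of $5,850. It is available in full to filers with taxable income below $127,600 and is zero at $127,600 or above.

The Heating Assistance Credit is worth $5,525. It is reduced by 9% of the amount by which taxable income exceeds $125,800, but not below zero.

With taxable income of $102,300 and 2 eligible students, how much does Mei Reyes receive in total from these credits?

Tuition Credit: base = 2 × $850 = $1,700. income exceeds $97,900 by $4,400, which is 6 full-or-partial $800 increments; reduction = 6 × $25 = $150, leaving $1,550.
Rural Housing Credit: $102,300 is below the $127,600 cutoff, so the full $5,850 applies.
Heating Assistance Credit: $102,300 is at or below the $125,800 threshold, so the full $5,525 applies.
Total: $1,550 + $5,850 + $5,525 = $12,925.

$12,925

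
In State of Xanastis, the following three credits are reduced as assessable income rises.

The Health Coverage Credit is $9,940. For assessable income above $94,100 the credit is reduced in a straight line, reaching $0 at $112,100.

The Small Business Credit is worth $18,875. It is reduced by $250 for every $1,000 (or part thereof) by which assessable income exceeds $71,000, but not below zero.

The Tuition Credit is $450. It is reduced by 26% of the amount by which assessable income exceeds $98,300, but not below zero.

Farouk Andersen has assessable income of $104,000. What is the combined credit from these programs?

Health Coverage Credit: $104,000 is $9,900 into a $18,000 phase-out range, leaving 8,100/18,000 of the credit: $9,940 × 8,100/18,000 = $4,473.
Small Business Credit: income exceeds $71,000 by $33,000, which is 33 full-or-partial $1,000 increments; reduction = 33 × $250 = $8,250, leaving $10,625.
Tuition Credit: 26% of the $5,700 excess over $98,300 is $1,482 ≥ base, so the credit is $0.
Total: $4,473 + $10,625 + $0 = $15,098.

$15,098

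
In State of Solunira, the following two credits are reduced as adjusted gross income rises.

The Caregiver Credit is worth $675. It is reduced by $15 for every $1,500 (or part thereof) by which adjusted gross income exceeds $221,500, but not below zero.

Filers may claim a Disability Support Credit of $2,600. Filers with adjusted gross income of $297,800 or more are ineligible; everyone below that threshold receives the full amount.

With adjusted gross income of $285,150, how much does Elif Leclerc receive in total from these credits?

$2,630

Caregiver Credit: income exceeds $221,500 by $63,650, which is 43 full-or-partial $1,500 increments; reduction = 43 × $15 = $645, leaving $30.
Disability Support Credit: $285,150 is below the $297,800 cutoff, so the full $2,600 applies.
Total: $30 + $2,600 = $2,630.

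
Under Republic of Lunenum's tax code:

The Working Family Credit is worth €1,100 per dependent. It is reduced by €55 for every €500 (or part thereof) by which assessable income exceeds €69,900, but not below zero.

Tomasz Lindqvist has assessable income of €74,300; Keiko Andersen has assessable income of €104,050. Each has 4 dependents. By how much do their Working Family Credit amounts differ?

€3,300

Tomasz (€74,300): Working Family Credit: base = 4 × €1,100 = €4,400. income exceeds €69,900 by €4,400, which is 9 full-or-partial €500 increments; reduction = 9 × €55 = €495, leaving €3,905.
Keiko (€104,050): Working Family Credit: base = 4 × €1,100 = €4,400. income exceeds €69,900 by €34,150, which is 69 full-or-partial €500 increments; reduction = 69 × €55 = €3,795, leaving €605.
Difference: |€3,905 − €605| = €3,300.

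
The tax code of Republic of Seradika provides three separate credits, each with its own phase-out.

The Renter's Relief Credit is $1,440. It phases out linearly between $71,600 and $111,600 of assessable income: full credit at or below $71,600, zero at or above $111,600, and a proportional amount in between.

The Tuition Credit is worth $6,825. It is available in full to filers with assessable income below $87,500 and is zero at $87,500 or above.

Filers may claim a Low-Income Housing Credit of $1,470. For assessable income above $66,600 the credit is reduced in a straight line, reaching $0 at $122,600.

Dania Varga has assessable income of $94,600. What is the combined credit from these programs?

$1,347

Renter's Relief Credit: $94,600 is $23,000 into a $40,000 phase-out range, leaving 17,000/40,000 of the credit: $1,440 × 17,000/40,000 = $612.
Tuition Credit: $94,600 meets or exceeds the $87,500 cutoff, so the credit is $0.
Low-Income Housing Credit: $94,600 is $28,000 into a $56,000 phase-out range, leaving 28,000/56,000 of the credit: $1,470 × 28,000/56,000 = $735.
Total: $612 + $0 + $735 = $1,347.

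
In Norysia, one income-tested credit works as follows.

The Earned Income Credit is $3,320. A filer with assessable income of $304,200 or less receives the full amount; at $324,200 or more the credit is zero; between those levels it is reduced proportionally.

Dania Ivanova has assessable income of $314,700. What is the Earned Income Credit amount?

Earned Income Credit: $314,700 is $10,500 into a $20,000 phase-out range, leaving 9,500/20,000 of the credit: $3,320 × 9,500/20,000 = $1,577.

$1,577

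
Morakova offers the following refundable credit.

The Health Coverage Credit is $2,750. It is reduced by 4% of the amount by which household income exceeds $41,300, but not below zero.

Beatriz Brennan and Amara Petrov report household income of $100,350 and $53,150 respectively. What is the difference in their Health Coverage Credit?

Beatriz ($100,350): Health Coverage Credit: 4% of the $59,050 excess over $41,300 is $2,362; credit = $2,750 − $2,362 = $388.
Amara ($53,150): Health Coverage Credit: 4% of the $11,850 excess over $41,300 is $474; credit = $2,750 − $474 = $2,276.
Difference: |$388 − $2,276| = $1,888.

$1,888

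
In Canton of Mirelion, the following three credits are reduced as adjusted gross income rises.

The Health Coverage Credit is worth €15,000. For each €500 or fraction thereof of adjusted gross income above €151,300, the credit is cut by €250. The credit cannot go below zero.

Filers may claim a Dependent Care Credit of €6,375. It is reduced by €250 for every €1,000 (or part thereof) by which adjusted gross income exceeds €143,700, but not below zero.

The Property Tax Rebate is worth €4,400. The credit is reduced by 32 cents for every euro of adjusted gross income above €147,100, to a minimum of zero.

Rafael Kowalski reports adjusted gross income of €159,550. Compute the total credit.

€13,541

Health Coverage Credit: income exceeds €151,300 by €8,250, which is 17 full-or-partial €500 increments; reduction = 17 × €250 = €4,250, leaving €10,750.
Dependent Care Credit: income exceeds €143,700 by €15,850, which is 16 full-or-partial €1,000 increments; reduction = 16 × €250 = €4,000, leaving €2,375.
Property Tax Rebate: 32% of the €12,450 excess over €147,100 is €3,984; credit = €4,400 − €3,984 = €416.
Total: €10,750 + €2,375 + €416 = €13,541.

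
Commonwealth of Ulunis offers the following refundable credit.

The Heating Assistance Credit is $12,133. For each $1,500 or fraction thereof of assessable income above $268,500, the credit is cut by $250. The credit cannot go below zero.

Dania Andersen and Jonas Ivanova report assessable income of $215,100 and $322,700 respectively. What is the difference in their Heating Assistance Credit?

Dania ($215,100): Heating Assistance Credit: $215,100 is at or below the $268,500 threshold, so the full $12,133 applies.
Jonas ($322,700): Heating Assistance Credit: income exceeds $268,500 by $54,200, which is 37 full-or-partial $1,500 increments; reduction = 37 × $250 = $9,250, leaving $2,883.
Difference: |$12,133 − $2,883| = $9,250.

$9,250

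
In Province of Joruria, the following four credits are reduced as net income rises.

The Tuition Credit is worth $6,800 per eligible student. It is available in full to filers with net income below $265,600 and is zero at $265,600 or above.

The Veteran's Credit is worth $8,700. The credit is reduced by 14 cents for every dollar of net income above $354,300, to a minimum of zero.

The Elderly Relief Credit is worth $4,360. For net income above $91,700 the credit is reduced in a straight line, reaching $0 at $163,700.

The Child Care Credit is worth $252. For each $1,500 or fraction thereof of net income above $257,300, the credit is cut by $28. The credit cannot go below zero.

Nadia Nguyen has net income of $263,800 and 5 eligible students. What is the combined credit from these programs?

Tuition Credit: base = 5 × $6,800 = $34,000. $263,800 is below the $265,600 cutoff, so the full $34,000 applies.
Veteran's Credit: $263,800 is at or below the $354,300 threshold, so the full $8,700 applies.
Elderly Relief Credit: $263,800 is at or above $163,700, so the credit is $0.
Child Care Credit: income exceeds $257,300 by $6,500, which is 5 full-or-partial $1,500 increments; reduction = 5 × $28 = $140, leaving $112.
Total: $34,000 + $8,700 + $0 + $112 = $42,812.

$42,812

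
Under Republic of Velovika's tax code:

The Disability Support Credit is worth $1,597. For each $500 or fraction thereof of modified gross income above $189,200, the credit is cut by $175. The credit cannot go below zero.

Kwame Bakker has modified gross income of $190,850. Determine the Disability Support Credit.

$897

Disability Support Credit: income exceeds $189,200 by $1,650, which is 4 full-or-partial $500 increments; reduction = 4 × $175 = $700, leaving $897.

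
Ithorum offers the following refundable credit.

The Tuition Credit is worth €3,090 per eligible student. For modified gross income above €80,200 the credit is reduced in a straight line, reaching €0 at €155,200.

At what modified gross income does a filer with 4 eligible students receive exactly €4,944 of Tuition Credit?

€125,200

Full credit = 4 × €3,090 = €12,360.
€4,944 is 4,944/12,360 of the full €12,360, so 7,416/12,360 of the €75,000 range has been used: income = €80,200 + €75,000 × 7,416/12,360 = €125,200.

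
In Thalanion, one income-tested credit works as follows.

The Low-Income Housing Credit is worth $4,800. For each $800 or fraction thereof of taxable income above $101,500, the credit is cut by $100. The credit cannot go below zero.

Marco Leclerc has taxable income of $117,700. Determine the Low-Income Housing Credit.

$2,700

Low-Income Housing Credit: income exceeds $101,500 by $16,200, which is 21 full-or-partial $800 increments; reduction = 21 × $100 = $2,100, leaving $2,700.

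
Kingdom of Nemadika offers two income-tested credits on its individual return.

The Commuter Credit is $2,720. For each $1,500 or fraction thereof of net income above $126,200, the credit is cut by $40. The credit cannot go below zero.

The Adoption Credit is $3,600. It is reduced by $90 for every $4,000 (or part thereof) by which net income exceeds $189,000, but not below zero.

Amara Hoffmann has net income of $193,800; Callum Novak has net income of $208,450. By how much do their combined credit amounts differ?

Amara ($193,800): Commuter Credit: income exceeds $126,200 by $67,600, which is 46 full-or-partial $1,500 increments; reduction = 46 × $40 = $1,840, leaving $880. Adoption Credit: income exceeds $189,000 by $4,800, which is 2 full-or-partial $4,000 increments; reduction = 2 × $90 = $180, leaving $3,420. total $880 + $3,420 = $4,300
Callum ($208,450): Commuter Credit: income exceeds $126,200 by $82,250, which is 55 full-or-partial $1,500 increments; reduction = 55 × $40 = $2,200, leaving $520. Adoption Credit: income exceeds $189,000 by $19,450, which is 5 full-or-partial $4,000 increments; reduction = 5 × $90 = $450, leaving $3,150. total $520 + $3,150 = $3,670
Difference: |$4,300 − $3,670| = $630.

$630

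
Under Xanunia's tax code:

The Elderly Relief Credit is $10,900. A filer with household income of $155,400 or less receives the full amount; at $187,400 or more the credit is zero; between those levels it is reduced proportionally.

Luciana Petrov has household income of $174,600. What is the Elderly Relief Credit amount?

Elderly Relief Credit: $174,600 is $19,200 into a $32,000 phase-out range, leaving 12,800/32,000 of the credit: $10,900 × 12,800/32,000 = $4,360.

$4,360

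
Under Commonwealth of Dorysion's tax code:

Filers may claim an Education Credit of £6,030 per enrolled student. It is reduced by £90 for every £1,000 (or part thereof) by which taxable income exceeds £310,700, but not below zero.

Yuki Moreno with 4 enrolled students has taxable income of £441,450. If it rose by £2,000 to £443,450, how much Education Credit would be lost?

£180

At £441,450 — base = 4 × £6,030 = £24,120. income exceeds £310,700 by £130,750, which is 131 full-or-partial £1,000 increments; reduction = 131 × £90 = £11,790, leaving £12,330.
At £443,450 — base = 4 × £6,030 = £24,120. income exceeds £310,700 by £132,750, which is 133 full-or-partial £1,000 increments; reduction = 133 × £90 = £11,970, leaving £12,150.
Lost: £12,330 − £12,150 = £180.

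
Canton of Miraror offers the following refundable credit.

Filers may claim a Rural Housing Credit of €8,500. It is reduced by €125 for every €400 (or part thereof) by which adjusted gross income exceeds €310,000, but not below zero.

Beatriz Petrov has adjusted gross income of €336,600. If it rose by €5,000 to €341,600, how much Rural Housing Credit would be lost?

€125

At €336,600 — income exceeds €310,000 by €26,600, which is 67 full-or-partial €400 increments; reduction = 67 × €125 = €8,375, leaving €125.
At €341,600 — income exceeds €310,000 by €31,600 → 79 increments × €125 = €9,875 ≥ base, so the credit is €0.
Lost: €125 − €0 = €125.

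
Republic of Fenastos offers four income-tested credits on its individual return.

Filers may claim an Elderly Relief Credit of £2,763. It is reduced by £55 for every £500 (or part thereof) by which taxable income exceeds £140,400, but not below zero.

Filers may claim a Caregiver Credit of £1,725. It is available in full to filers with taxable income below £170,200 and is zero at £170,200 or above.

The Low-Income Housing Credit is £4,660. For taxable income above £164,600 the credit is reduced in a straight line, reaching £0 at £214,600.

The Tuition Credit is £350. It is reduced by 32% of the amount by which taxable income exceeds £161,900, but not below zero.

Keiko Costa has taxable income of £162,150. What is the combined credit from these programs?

Elderly Relief Credit: income exceeds £140,400 by £21,750, which is 44 full-or-partial £500 increments; reduction = 44 × £55 = £2,420, leaving £343.
Caregiver Credit: £162,150 is below the £170,200 cutoff, so the full £1,725 applies.
Low-Income Housing Credit: £162,150 is at or below the £164,600 threshold, so the full £4,660 applies.
Tuition Credit: 32% of the £250 excess over £161,900 is £80; credit = £350 − £80 = £270.
Total: £343 + £1,725 + £4,660 + £270 = £6,998.

£6,998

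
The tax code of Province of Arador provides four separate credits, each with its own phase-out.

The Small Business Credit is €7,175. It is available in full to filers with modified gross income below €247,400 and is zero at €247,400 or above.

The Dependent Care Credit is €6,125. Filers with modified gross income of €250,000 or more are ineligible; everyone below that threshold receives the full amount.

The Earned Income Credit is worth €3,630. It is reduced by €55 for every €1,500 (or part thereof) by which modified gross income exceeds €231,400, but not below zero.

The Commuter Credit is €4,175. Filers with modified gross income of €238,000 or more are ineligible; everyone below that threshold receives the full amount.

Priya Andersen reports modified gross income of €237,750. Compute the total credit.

Small Business Credit: €237,750 is below the €247,400 cutoff, so the full €7,175 applies.
Dependent Care Credit: €237,750 is below the €250,000 cutoff, so the full €6,125 applies.
Earned Income Credit: income exceeds €231,400 by €6,350, which is 5 full-or-partial €1,500 increments; reduction = 5 × €55 = €275, leaving €3,355.
Commuter Credit: €237,750 is below the €238,000 cutoff, so the full €4,175 applies.
Total: €7,175 + €6,125 + €3,355 + €4,175 = €20,830.

€20,830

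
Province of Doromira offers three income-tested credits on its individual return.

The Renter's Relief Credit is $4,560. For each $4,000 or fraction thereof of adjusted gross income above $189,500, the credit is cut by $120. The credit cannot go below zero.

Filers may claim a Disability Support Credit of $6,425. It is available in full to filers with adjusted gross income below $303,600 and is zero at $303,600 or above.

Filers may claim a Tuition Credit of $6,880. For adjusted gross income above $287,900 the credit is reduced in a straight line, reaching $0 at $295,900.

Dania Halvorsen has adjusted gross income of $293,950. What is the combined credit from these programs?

Renter's Relief Credit: income exceeds $189,500 by $104,450, which is 27 full-or-partial $4,000 increments; reduction = 27 × $120 = $3,240, leaving $1,320.
Disability Support Credit: $293,950 is below the $303,600 cutoff, so the full $6,425 applies.
Tuition Credit: $293,950 is $6,050 into a $8,000 phase-out range, leaving 1,950/8,000 of the credit: $6,880 × 1,950/8,000 = $1,677.
Total: $1,320 + $6,425 + $1,677 = $9,422.

$9,422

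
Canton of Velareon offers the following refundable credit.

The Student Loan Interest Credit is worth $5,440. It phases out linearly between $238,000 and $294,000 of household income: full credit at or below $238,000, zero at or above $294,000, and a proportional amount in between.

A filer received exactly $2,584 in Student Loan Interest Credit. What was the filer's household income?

$2,584 is 2,584/5,440 of the full $5,440, so 2,856/5,440 of the $56,000 range has been used: income = $238,000 + $56,000 × 2,856/5,440 = $267,400.

$267,400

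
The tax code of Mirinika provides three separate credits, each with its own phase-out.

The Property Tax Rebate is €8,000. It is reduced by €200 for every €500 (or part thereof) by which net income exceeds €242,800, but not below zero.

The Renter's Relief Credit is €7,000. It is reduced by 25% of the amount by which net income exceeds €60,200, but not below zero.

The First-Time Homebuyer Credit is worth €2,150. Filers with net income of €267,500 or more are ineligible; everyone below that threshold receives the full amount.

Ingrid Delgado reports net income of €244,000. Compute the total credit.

Property Tax Rebate: income exceeds €242,800 by €1,200, which is 3 full-or-partial €500 increments; reduction = 3 × €200 = €600, leaving €7,400.
Renter's Relief Credit: 25% of the €183,800 excess over €60,200 is €45,950 ≥ base, so the credit is €0.
First-Time Homebuyer Credit: €244,000 is below the €267,500 cutoff, so the full €2,150 applies.
Total: €7,400 + €0 + €2,150 = €9,550.

€9,550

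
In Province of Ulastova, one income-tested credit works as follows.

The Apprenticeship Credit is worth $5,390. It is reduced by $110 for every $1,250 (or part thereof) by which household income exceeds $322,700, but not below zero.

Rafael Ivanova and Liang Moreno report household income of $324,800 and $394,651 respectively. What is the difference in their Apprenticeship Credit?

$5,170

Rafael ($324,800): Apprenticeship Credit: income exceeds $322,700 by $2,100, which is 2 full-or-partial $1,250 increments; reduction = 2 × $110 = $220, leaving $5,170.
Liang ($394,651): Apprenticeship Credit: income exceeds $322,700 by $71,951 → 58 increments × $110 = $6,380 ≥ base, so the credit is $0.
Difference: |$5,170 − $0| = $5,170.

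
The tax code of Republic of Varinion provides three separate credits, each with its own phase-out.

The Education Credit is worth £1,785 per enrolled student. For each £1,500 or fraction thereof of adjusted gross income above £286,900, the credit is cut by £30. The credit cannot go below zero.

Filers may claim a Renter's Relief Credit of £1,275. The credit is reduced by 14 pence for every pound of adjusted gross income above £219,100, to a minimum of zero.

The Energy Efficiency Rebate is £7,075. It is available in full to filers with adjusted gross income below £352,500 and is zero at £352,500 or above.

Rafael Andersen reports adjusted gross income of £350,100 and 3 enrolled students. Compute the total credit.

Education Credit: base = 3 × £1,785 = £5,355. income exceeds £286,900 by £63,200, which is 43 full-or-partial £1,500 increments; reduction = 43 × £30 = £1,290, leaving £4,065.
Renter's Relief Credit: 14% of the £131,000 excess over £219,100 is £18,340 ≥ base, so the credit is £0.
Energy Efficiency Rebate: £350,100 is below the £352,500 cutoff, so the full £7,075 applies.
Total: £4,065 + £0 + £7,075 = £11,140.

£11,140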